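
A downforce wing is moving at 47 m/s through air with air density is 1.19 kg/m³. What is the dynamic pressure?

q = 1310 Pa

q = ½ρv² = ½ × 1.19 × 47² = 1310 Pa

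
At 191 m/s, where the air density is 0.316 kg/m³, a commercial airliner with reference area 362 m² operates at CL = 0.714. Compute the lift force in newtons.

L = 1.49×10^6 N

L = ½ρv²S·CL = ½ × 0.316 × 191² × 362 × 0.714 = 1.49×10^6 N ≈ 1490 kN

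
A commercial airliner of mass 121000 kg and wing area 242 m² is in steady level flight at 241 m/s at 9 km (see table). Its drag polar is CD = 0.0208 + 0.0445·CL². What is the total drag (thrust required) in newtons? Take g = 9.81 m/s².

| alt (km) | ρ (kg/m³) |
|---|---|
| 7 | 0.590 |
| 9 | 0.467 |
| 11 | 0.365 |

D = 87400 N

At 9 km, from the table: ρ = 0.467 kg/m³.
Weight W = mg = 121000 × 9.81 = 1.187×10^6 N; in level flight L = W.
q = ½ρv² = ½ × 0.467 × 241² = 13560 Pa.
CL = 2W/(ρv²S) = 2×1.187×10^6/(0.467×241²×242) = 0.3617.
CD = 0.0208 + 0.0445 × 0.3617² = 0.02662.
D = q·S·CD = 13560 × 242 × 0.02662 = 87370 N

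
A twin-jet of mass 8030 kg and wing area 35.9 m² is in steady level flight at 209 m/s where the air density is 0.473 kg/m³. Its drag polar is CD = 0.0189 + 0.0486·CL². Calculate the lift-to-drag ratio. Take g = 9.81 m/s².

In steady level flight, lift balances weight: W = mg = 8030 × 9.81 = 78774 N.
q = ½ρv² = ½ × 0.473 × 209² = 10330 Pa.
CL = 2W/(ρv²S) = 2×78774/(0.473×209²×35.9) = 0.2124.
CD = 0.0189 + 0.0486 × 0.2124² = 0.02109.
L/D = CL/CD = 0.2124 / 0.02109 = 10.1

L/D = 10.1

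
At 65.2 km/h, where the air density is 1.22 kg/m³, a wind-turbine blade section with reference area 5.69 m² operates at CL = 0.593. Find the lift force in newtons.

Convert speed: v = 65.2 km/h ÷ 3.6 = 18.11 m/s.
L = ½ρv²S·CL = ½ × 1.22 × 18.11² × 5.69 × 0.593 = 675 N

L = 675 N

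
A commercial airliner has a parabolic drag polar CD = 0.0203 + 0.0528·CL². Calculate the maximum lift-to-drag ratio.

(L/D)max = 15.3

For CD = CD0 + K·CL², (L/D)max occurs at CL* = √(CD0/K) and equals 1/(2√(K·CD0)).
(L/D)max = 1/(2√(0.0528 × 0.0203)) = 1/(2 × 0.03274) = 15.3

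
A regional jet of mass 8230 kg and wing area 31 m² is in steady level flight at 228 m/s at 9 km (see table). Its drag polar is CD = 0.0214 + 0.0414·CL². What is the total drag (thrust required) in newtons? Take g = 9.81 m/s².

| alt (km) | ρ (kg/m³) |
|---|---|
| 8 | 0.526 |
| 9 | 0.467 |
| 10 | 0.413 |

D = 8770 N

At 9 km, from the table: ρ = 0.467 kg/m³.
In steady level flight, lift balances weight: W = mg = 8230 × 9.81 = 80736 N.
Dynamic pressure q = 0.5 × 0.467 × 228² = 12140 Pa.
CL = 2W/(ρv²S) = 2×80736/(0.467×228²×31) = 0.2146.
CD = 0.0214 + 0.0414 × 0.2146² = 0.02331.
D = q·S·CD = 12140 × 31 × 0.02331 = 8770 N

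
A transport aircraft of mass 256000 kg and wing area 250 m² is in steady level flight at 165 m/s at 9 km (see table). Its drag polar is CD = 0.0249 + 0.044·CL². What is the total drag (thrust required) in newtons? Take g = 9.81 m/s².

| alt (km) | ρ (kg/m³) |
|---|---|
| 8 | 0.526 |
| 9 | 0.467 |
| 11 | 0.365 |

D = 2.14×10^5 N

At 9 km, from the table: ρ = 0.467 kg/m³.
In steady level flight, lift balances weight: W = mg = 256000 × 9.81 = 2.5114×10^6 N.
q = ½ρv² = ½ × 0.467 × 165² = 6357 Pa.
CL = 2W/(ρv²S) = 2×2.5114×10^6/(0.467×165²×250) = 1.58.
CD = 0.0249 + 0.044 × 1.58² = 0.1348.
D = q·S·CD = 6357 × 250 × 0.1348 = 2.142×10^5 N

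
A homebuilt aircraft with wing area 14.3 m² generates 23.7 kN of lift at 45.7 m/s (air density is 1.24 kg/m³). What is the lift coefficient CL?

From L = ½ρv²S·CL, rearranging gives CL = 2L/(ρv²S).
CL = 2 × 23700 / (1.24 × 45.7² × 14.3) = 1.28

CL = 1.28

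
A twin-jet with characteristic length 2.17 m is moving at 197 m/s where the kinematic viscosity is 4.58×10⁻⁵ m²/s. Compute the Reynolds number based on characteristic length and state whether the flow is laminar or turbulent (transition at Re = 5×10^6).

Re = 9.33×10^6 (turbulent)

Re = v·c/ν = 197 × 2.17 / (4.58×10⁻⁵) = 9.33×10^6
Since 9.33×10^6 > 5×10^6, the flow is turbulent.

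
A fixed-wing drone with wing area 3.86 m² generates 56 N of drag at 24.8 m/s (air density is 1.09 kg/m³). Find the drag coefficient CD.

From D = ½ρv²S·CD, rearranging gives CD = 2D/(ρv²S).
CD = 2 × 56 / (1.09 × 24.8² × 3.86) = 0.0433

CD = 0.0433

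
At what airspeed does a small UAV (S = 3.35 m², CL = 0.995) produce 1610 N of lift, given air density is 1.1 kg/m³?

L = ½ρv²S·CL ⇒ v = √(2L/(ρ·S·CL))
v = √(2 × 1610 / (1.1 × 3.35 × 0.995)) = √878.2 = 29.6 m/s

v = 29.6 m/s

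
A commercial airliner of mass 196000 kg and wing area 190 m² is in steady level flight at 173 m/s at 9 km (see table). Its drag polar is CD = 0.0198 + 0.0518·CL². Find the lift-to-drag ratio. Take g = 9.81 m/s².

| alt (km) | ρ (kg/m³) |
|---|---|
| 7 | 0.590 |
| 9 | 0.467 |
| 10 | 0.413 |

L/D = 11.3

At 9 km, from the table: ρ = 0.467 kg/m³.
In steady level flight, lift balances weight: W = mg = 196000 × 9.81 = 1.9228×10^6 N.
q = ½ρv² = ½ × 0.467 × 173² = 6988 Pa.
CL = 2W/(ρv²S) = 2×1.9228×10^6/(0.467×173²×190) = 1.448.
CD = 0.0198 + 0.0518 × 1.448² = 0.1284.
L/D = CL/CD = 1.448 / 0.1284 = 11.3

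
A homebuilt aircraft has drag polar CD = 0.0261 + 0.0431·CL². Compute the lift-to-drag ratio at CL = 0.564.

L/D = 14.2

CD = 0.0261 + 0.0431 × 0.564² = 0.03981
L/D = CL/CD = 0.564 / 0.03981 = 14.2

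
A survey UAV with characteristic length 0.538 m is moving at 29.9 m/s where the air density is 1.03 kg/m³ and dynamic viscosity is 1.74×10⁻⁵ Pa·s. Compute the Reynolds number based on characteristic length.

Re = ρ·v·c/μ = 1.03 × 29.9 × 0.538 / (1.74×10⁻⁵) = 9.52×10^5

Re = 9.52×10^5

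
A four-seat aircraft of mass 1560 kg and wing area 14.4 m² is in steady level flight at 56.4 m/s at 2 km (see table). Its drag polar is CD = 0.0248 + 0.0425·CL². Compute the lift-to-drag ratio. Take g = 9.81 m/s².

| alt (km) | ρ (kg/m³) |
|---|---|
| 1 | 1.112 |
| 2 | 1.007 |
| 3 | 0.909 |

At 2 km, from the table: ρ = 1.007 kg/m³.
In steady level flight, lift balances weight: W = mg = 1560 × 9.81 = 15304 N.
Dynamic pressure q = 0.5 × 1.007 × 56.4² = 1602 Pa.
Required CL = L/(qS) = 15304/(1602·14.4) = 0.6635.
CD = 0.0248 + 0.0425 × 0.6635² = 0.04351.
L/D = CL/CD = 0.6635 / 0.04351 = 15.2

L/D = 15.2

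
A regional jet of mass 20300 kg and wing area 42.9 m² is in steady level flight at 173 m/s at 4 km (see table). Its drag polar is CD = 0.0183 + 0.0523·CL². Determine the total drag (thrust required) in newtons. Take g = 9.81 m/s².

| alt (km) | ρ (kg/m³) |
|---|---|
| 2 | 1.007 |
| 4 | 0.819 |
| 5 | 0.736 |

At 4 km, from the table: ρ = 0.819 kg/m³.
In steady level flight, lift balances weight: W = mg = 20300 × 9.81 = 1.9914×10^5 N.
Dynamic pressure q = 0.5 × 0.819 × 173² = 12260 Pa.
Required CL = L/(qS) = 1.9914×10^5/(12260·42.9) = 0.3788.
CD = 0.0183 + 0.0523 × 0.3788² = 0.0258.
D = q·S·CD = 12260 × 42.9 × 0.0258 = 13570 N

D = 13600 N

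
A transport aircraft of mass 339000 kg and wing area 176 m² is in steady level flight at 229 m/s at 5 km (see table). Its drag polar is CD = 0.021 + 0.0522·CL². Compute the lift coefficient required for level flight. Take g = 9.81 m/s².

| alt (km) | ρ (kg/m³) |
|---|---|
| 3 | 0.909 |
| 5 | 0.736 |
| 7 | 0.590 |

CL = 0.979

At 5 km, from the table: ρ = 0.736 kg/m³.
In steady level flight, lift balances weight: W = mg = 339000 × 9.81 = 3.3256×10^6 N.
Dynamic pressure q = 0.5 × 0.736 × 229² = 19300 Pa.
Required CL = L/(qS) = 3.3256×10^6/(19300·176) = 0.9791.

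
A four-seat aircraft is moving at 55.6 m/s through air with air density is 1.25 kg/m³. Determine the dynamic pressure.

q = 1930 Pa

q = ½ρv² = ½ × 1.25 × 55.6² = 1930 Pa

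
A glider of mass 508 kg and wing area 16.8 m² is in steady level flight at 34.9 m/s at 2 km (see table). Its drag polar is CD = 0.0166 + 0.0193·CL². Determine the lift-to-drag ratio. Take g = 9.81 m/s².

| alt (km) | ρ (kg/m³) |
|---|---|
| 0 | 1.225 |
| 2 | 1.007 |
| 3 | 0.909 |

L/D = 22.9

At 2 km, from the table: ρ = 1.007 kg/m³.
In steady level flight, lift balances weight: W = mg = 508 × 9.81 = 4983.5 N.
q = ½ρv² = ½ × 1.007 × 34.9² = 613.3 Pa.
CL = 2W/(ρv²S) = 2×4983.5/(1.007×34.9²×16.8) = 0.4837.
CD = 0.0166 + 0.0193 × 0.4837² = 0.02112.
L/D = CL/CD = 0.4837 / 0.02112 = 22.9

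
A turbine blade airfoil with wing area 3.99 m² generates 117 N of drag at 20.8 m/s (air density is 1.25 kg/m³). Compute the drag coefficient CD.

From D = ½ρv²S·CD, rearranging gives CD = 2D/(ρv²S).
CD = 2 × 117 / (1.25 × 20.8² × 3.99) = 0.108

CD = 0.108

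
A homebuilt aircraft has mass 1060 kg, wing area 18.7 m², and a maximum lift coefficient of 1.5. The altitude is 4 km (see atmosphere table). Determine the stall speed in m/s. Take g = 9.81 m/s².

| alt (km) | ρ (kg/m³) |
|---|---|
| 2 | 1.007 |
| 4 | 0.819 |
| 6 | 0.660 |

V_stall = 30.1 m/s

At 4 km, from the table: ρ = 0.819 kg/m³.
Weight W = mg = 1060 × 9.81 = 10400 N.
From L = ½ρV²S·CL,max = W: V_stall = √(2W/(ρSCL,max)) = √(2·10400/(0.819·18.7·1.5))
V_stall = √905.3 = 30.1 m/s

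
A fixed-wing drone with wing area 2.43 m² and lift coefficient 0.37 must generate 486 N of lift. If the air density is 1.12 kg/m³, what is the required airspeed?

L = ½ρv²S·CL ⇒ v = √(2L/(ρ·S·CL))
v = √(2 × 486 / (1.12 × 2.43 × 0.37)) = √965.3 = 31.1 m/s

v = 31.1 m/s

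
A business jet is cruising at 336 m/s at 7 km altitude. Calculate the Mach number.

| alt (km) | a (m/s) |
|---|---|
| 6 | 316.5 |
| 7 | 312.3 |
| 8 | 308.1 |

M = 1.08

At 7 km, from the table: a = 312.3 m/s.
M = v/a = 336 / 312.3 = 1.08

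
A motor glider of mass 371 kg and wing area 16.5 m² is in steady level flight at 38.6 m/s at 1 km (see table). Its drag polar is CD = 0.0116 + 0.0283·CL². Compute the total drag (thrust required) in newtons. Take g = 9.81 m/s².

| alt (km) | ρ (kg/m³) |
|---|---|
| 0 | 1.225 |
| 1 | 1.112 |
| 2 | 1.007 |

D = 186 N

At 1 km, from the table: ρ = 1.112 kg/m³.
Weight W = mg = 371 × 9.81 = 3639.5 N; in level flight L = W.
Dynamic pressure q = 0.5 × 1.112 × 38.6² = 828.4 Pa.
Required CL = L/(qS) = 3639.5/(828.4·16.5) = 0.2663.
CD = 0.0116 + 0.0283 × 0.2663² = 0.01361.
D = q·S·CD = 828.4 × 16.5 × 0.01361 = 186 N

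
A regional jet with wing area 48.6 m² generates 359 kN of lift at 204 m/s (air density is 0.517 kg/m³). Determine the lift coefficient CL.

From L = ½ρv²S·CL, rearranging gives CL = 2L/(ρv²S).
CL = 2 × 3.59×10^5 / (0.517 × 204² × 48.6) = 0.687

CL = 0.687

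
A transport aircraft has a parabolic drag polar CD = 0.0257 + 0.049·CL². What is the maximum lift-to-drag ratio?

For CD = CD0 + K·CL², (L/D)max occurs at CL* = √(CD0/K) and equals 1/(2√(K·CD0)).
(L/D)max = 1/(2√(0.049 × 0.0257)) = 1/(2 × 0.03549) = 14.1

(L/D)max = 14.1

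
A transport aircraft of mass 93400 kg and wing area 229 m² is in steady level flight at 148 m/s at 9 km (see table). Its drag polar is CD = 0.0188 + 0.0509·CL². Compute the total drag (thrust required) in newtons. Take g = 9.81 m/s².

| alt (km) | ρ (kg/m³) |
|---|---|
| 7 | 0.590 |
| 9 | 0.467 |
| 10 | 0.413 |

At 9 km, from the table: ρ = 0.467 kg/m³.
Level flight ⇒ L = W = m·g = 93400 × 9.81 = 9.1625×10^5 N.
Dynamic pressure q = 0.5 × 0.467 × 148² = 5115 Pa.
Required CL = L/(qS) = 9.1625×10^5/(5115·229) = 0.7823.
CD = 0.0188 + 0.0509 × 0.7823² = 0.04995.
D = q·S·CD = 5115 × 229 × 0.04995 = 58500 N

D = 58500 N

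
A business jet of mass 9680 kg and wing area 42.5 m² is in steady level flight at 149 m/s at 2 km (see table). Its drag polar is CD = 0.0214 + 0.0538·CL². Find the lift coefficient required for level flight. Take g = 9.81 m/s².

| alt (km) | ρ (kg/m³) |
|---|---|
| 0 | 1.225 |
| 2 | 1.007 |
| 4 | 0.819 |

CL = 0.2

At 2 km, from the table: ρ = 1.007 kg/m³.
In steady level flight, lift balances weight: W = mg = 9680 × 9.81 = 94961 N.
Dynamic pressure q = 0.5 × 1.007 × 149² = 11180 Pa.
CL = W/(q·S) = 94961 / (11180 × 42.5) = 0.1999.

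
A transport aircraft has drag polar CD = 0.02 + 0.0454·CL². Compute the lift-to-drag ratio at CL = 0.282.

CD = 0.02 + 0.0454 × 0.282² = 0.02361
L/D = CL/CD = 0.282 / 0.02361 = 11.9

L/D = 11.9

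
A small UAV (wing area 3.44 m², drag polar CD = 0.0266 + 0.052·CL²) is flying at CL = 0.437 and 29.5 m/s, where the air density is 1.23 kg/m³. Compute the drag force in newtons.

CD = 0.0266 + 0.052 × 0.437² = 0.03653
D = ½ρv²S·CD = ½ × 1.23 × 29.5² × 3.44 × 0.03653 = 67.3 N

D = 67.3 N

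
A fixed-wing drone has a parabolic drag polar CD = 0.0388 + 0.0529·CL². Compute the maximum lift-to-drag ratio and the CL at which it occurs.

(L/D)max = 11, at CL = 0.856

For CD = CD0 + K·CL², (L/D)max occurs at CL* = √(CD0/K) and equals 1/(2√(K·CD0)).
(L/D)max = 1/(2√(0.0529 × 0.0388)) = 1/(2 × 0.0453) = 11
CL* = √(0.0388/0.0529) = 0.856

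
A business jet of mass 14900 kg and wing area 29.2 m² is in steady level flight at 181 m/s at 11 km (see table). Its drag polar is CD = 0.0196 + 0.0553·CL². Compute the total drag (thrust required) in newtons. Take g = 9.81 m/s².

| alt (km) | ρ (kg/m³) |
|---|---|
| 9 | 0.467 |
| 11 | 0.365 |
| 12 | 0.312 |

D = 10200 N

At 11 km, from the table: ρ = 0.365 kg/m³.
Weight W = mg = 14900 × 9.81 = 1.4617×10^5 N; in level flight L = W.
Dynamic pressure q = 0.5 × 0.365 × 181² = 5979 Pa.
CL = 2W/(ρv²S) = 2×1.4617×10^5/(0.365×181²×29.2) = 0.8372.
CD = 0.0196 + 0.0553 × 0.8372² = 0.05836.
D = q·S·CD = 5979 × 29.2 × 0.05836 = 10190 N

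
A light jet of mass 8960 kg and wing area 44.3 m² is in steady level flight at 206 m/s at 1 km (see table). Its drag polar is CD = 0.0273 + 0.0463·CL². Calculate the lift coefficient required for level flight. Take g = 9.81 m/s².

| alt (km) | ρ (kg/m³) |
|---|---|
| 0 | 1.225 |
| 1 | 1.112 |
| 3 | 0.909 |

At 1 km, from the table: ρ = 1.112 kg/m³.
In steady level flight, lift balances weight: W = mg = 8960 × 9.81 = 87898 N.
q = ½ρv² = ½ × 1.112 × 206² = 23590 Pa.
CL = 2W/(ρv²S) = 2×87898/(1.112×206²×44.3) = 0.08409.

CL = 0.0841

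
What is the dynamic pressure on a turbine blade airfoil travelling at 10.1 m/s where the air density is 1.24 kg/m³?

q = 63.2 Pa

q = ½ρv² = ½ × 1.24 × 10.1² = 63.2 Pa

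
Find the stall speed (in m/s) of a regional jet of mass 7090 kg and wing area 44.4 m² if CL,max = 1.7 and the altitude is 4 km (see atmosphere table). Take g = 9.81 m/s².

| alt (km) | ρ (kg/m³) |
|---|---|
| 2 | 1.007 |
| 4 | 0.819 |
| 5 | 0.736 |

At 4 km, from the table: ρ = 0.819 kg/m³.
At stall, lift equals weight: L = W = m·g = 7090 × 9.81 = 69550 N.
From L = ½ρV²S·CL,max = W: V_stall = √(2W/(ρSCL,max)) = √(2·69550/(0.819·44.4·1.7))
V_stall = √2250 = 47.4 m/s

V_stall = 47.4 m/s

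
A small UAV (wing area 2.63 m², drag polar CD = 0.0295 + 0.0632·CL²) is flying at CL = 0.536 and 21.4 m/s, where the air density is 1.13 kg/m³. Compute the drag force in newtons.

D = 32.4 N

CD = 0.0295 + 0.0632 × 0.536² = 0.04766
D = ½ρv²S·CD = ½ × 1.13 × 21.4² × 2.63 × 0.04766 = 32.4 N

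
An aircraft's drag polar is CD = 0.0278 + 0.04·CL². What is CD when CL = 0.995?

CD = 0.0674

CD = 0.0278 + 0.04 × 0.995² = 0.0278 + 0.0396 = 0.0674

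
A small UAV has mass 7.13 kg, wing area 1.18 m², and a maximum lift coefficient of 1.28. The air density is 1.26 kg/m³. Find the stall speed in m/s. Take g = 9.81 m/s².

Weight W = mg = 7.13 × 9.81 = 69.95 N.
From L = ½ρV²S·CL,max = W: V_stall = √(2W/(ρSCL,max)) = √(2·69.95/(1.26·1.18·1.28))
V_stall = √73.51 = 8.57 m/s

V_stall = 8.57 m/s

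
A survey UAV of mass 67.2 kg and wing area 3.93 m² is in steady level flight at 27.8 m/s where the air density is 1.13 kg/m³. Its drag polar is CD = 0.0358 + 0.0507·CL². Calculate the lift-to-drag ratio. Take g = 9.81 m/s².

In steady level flight, lift balances weight: W = mg = 67.2 × 9.81 = 659.23 N.
q = ½ρv² = ½ × 1.13 × 27.8² = 436.7 Pa.
CL = 2W/(ρv²S) = 2×659.23/(1.13×27.8²×3.93) = 0.3842.
CD = 0.0358 + 0.0507 × 0.3842² = 0.04328.
L/D = CL/CD = 0.3842 / 0.04328 = 8.88

L/D = 8.88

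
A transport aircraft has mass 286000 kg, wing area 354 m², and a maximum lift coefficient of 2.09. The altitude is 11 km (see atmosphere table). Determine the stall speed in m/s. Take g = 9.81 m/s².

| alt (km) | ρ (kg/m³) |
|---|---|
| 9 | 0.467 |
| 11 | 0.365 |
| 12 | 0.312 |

V_stall = 144 m/s

At 11 km, from the table: ρ = 0.365 kg/m³.
Weight W = mg = 286000 × 9.81 = 2.806×10^6 N.
V_stall = √(2W/(ρ·S·CL,max)) = √(2 × 2.806×10^6 / (0.365 × 354 × 2.09))
V_stall = √20780 = 144 m/s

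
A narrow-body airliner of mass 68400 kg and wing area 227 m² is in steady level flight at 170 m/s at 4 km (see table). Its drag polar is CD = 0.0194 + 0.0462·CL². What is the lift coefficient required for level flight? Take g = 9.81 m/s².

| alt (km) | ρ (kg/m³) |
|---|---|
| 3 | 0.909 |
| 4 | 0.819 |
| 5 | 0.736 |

CL = 0.25

At 4 km, from the table: ρ = 0.819 kg/m³.
Level flight ⇒ L = W = m·g = 68400 × 9.81 = 6.71×10^5 N.
q = ½ρv² = ½ × 0.819 × 170² = 11830 Pa.
CL = 2W/(ρv²S) = 2×6.71×10^5/(0.819×170²×227) = 0.2498.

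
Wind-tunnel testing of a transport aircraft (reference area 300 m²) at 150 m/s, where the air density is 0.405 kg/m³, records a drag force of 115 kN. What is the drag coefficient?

CD = 0.0841

From D = ½ρv²S·CD, rearranging gives CD = 2D/(ρv²S).
CD = 2 × 1.15×10^5 / (0.405 × 150² × 300) = 0.0841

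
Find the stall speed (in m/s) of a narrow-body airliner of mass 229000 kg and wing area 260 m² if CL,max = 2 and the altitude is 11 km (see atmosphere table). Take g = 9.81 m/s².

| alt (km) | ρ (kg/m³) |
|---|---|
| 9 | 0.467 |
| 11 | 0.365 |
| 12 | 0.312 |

V_stall = 154 m/s

At 11 km, from the table: ρ = 0.365 kg/m³.
At stall, lift equals weight: L = W = m·g = 229000 × 9.81 = 2.246×10^6 N.
V_stall = √(2W/(ρ·S·CL,max)) = √(2 × 2.246×10^6 / (0.365 × 260 × 2))
V_stall = √23670 = 154 m/s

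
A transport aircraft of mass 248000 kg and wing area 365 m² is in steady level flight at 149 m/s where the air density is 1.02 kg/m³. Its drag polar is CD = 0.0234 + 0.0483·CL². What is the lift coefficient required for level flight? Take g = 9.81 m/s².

In steady level flight, lift balances weight: W = mg = 248000 × 9.81 = 2.4329×10^6 N.
q = ½ρv² = ½ × 1.02 × 149² = 11320 Pa.
CL = W/(q·S) = 2.4329×10^6 / (11320 × 365) = 0.5887.

CL = 0.589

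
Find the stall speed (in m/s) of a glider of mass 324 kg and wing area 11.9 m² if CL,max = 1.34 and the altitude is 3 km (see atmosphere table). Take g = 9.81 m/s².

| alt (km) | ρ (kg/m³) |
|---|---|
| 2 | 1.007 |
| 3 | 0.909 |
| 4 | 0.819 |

V_stall = 20.9 m/s

At 3 km, from the table: ρ = 0.909 kg/m³.
Stall occurs when L = W at CL,max. W = mg = 324 × 9.81 = 3178 N.
From L = ½ρV²S·CL,max = W: V_stall = √(2W/(ρSCL,max)) = √(2·3178/(0.909·11.9·1.34))
V_stall = √438.6 = 20.9 m/s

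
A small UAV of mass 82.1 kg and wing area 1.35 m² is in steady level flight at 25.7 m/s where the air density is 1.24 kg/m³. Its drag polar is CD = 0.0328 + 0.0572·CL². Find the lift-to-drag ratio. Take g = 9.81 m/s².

L/D = 9.45

Level flight ⇒ L = W = m·g = 82.1 × 9.81 = 805.4 N.
Dynamic pressure q = 0.5 × 1.24 × 25.7² = 409.5 Pa.
Required CL = L/(qS) = 805.4/(409.5·1.35) = 1.457.
CD = 0.0328 + 0.0572 × 1.457² = 0.1542.
L/D = CL/CD = 1.457 / 0.1542 = 9.45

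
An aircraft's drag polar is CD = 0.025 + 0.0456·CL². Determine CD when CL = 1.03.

CD = 0.0734

CD = 0.025 + 0.0456 × 1.03² = 0.025 + 0.04838 = 0.0734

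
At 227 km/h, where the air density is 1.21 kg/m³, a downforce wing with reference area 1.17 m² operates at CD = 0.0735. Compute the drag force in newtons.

D = 207 N

Convert speed: v = 227 km/h ÷ 3.6 = 63.06 m/s.
Dynamic pressure q = ½ρv² = ½ × 1.21 × 63.06² = 2405 Pa.
D = q·S·CD = 2405 × 1.17 × 0.0735 = 207 N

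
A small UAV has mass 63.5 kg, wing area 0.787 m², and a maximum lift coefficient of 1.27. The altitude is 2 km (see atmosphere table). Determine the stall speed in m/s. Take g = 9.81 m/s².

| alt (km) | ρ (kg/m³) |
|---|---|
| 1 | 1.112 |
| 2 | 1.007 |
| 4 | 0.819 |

At 2 km, from the table: ρ = 1.007 kg/m³.
Stall occurs when L = W at CL,max. W = mg = 63.5 × 9.81 = 622.9 N.
V_stall = √(2W/(ρ·S·CL,max)) = √(2 × 622.9 / (1.007 × 0.787 × 1.27))
V_stall = √1238 = 35.2 m/s

V_stall = 35.2 m/s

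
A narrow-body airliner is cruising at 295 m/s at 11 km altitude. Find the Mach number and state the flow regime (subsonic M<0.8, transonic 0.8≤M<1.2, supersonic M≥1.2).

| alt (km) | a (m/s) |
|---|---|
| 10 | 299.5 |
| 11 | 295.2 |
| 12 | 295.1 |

M = 0.999 (transonic)

At 11 km, from the table: a = 295.2 m/s.
M = v/a = 295 / 295.2 = 0.999
M = 0.999 → transonic.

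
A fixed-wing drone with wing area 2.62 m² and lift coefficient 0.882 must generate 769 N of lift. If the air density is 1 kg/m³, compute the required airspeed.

v = 25.8 m/s

L = ½ρv²S·CL ⇒ v = √(2L/(ρ·S·CL))
v = √(2 × 769 / (1 × 2.62 × 0.882)) = √665.6 = 25.8 m/s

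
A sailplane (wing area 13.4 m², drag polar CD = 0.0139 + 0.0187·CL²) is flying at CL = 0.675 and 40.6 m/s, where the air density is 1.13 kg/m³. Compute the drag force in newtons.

D = 280 N

CD = 0.0139 + 0.0187 × 0.675² = 0.02242
D = ½ρv²S·CD = ½ × 1.13 × 40.6² × 13.4 × 0.02242 = 280 N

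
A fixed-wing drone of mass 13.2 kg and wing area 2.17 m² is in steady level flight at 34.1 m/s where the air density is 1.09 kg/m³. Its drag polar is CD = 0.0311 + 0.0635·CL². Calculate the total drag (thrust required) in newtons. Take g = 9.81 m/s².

D = 43.5 N

In steady level flight, lift balances weight: W = mg = 13.2 × 9.81 = 129.49 N.
q = ½ρv² = ½ × 1.09 × 34.1² = 633.7 Pa.
Required CL = L/(qS) = 129.49/(633.7·2.17) = 0.09416.
CD = 0.0311 + 0.0635 × 0.09416² = 0.03166.
D = q·S·CD = 633.7 × 2.17 × 0.03166 = 43.54 N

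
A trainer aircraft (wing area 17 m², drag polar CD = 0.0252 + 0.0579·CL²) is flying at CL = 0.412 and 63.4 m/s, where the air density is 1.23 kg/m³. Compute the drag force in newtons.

D = 1470 N

CD = 0.0252 + 0.0579 × 0.412² = 0.03503
D = ½ρv²S·CD = ½ × 1.23 × 63.4² × 17 × 0.03503 = 1470 N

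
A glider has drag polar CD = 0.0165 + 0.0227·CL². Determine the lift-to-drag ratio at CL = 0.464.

CD = 0.0165 + 0.0227 × 0.464² = 0.02139
L/D = CL/CD = 0.464 / 0.02139 = 21.7

L/D = 21.7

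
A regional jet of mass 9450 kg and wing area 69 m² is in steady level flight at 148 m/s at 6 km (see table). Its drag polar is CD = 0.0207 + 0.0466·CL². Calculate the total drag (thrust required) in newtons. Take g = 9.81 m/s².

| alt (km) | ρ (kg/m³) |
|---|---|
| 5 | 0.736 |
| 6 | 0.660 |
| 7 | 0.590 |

At 6 km, from the table: ρ = 0.660 kg/m³.
Level flight ⇒ L = W = m·g = 9450 × 9.81 = 92704 N.
Dynamic pressure q = 0.5 × 0.66 × 148² = 7228 Pa.
CL = 2W/(ρv²S) = 2×92704/(0.66×148²×69) = 0.1859.
CD = 0.0207 + 0.0466 × 0.1859² = 0.02231.
D = q·S·CD = 7228 × 69 × 0.02231 = 11130 N

D = 11100 N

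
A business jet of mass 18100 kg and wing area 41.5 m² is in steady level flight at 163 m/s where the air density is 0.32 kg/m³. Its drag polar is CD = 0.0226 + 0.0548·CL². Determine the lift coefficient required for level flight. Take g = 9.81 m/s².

In steady level flight, lift balances weight: W = mg = 18100 × 9.81 = 1.7756×10^5 N.
Dynamic pressure q = 0.5 × 0.32 × 163² = 4251 Pa.
CL = W/(q·S) = 1.7756×10^5 / (4251 × 41.5) = 1.006.

CL = 1.01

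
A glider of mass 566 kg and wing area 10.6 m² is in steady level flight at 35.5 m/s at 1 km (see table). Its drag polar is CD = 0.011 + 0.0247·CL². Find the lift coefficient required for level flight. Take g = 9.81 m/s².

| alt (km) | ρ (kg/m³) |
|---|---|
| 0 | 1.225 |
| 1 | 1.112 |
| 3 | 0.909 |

CL = 0.748

At 1 km, from the table: ρ = 1.112 kg/m³.
Weight W = mg = 566 × 9.81 = 5552.5 N; in level flight L = W.
q = ½ρv² = ½ × 1.112 × 35.5² = 700.7 Pa.
CL = 2W/(ρv²S) = 2×5552.5/(1.112×35.5²×10.6) = 0.7476.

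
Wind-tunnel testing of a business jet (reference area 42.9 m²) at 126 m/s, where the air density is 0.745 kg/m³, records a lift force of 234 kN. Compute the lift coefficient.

From L = ½ρv²S·CL, rearranging gives CL = 2L/(ρv²S).
CL = 2 × 2.34×10^5 / (0.745 × 126² × 42.9) = 0.922

CL = 0.922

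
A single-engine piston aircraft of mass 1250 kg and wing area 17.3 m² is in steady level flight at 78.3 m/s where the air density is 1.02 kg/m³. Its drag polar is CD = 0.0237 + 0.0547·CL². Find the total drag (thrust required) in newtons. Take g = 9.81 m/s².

D = 1430 N

In steady level flight, lift balances weight: W = mg = 1250 × 9.81 = 12262 N.
Dynamic pressure q = 0.5 × 1.02 × 78.3² = 3127 Pa.
CL = 2W/(ρv²S) = 2×12262/(1.02×78.3²×17.3) = 0.2267.
CD = 0.0237 + 0.0547 × 0.2267² = 0.02651.
D = q·S·CD = 3127 × 17.3 × 0.02651 = 1434 N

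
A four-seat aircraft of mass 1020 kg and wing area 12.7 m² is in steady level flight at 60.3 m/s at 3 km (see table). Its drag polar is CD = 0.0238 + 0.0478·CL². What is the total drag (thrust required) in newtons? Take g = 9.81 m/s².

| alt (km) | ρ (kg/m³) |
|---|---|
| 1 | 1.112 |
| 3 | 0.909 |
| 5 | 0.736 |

D = 728 N

At 3 km, from the table: ρ = 0.909 kg/m³.
In steady level flight, lift balances weight: W = mg = 1020 × 9.81 = 10006 N.
Dynamic pressure q = 0.5 × 0.909 × 60.3² = 1653 Pa.
CL = W/(q·S) = 10006 / (1653 × 12.7) = 0.4768.
CD = 0.0238 + 0.0478 × 0.4768² = 0.03466.
D = q·S·CD = 1653 × 12.7 × 0.03466 = 727.5 N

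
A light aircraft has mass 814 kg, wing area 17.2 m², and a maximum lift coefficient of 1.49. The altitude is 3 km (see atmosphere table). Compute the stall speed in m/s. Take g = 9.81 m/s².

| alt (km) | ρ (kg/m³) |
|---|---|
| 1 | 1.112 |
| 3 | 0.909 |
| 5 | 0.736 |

At 3 km, from the table: ρ = 0.909 kg/m³.
Weight W = mg = 814 × 9.81 = 7985 N.
From L = ½ρV²S·CL,max = W: V_stall = √(2W/(ρSCL,max)) = √(2·7985/(0.909·17.2·1.49))
V_stall = √685.6 = 26.2 m/s

V_stall = 26.2 m/s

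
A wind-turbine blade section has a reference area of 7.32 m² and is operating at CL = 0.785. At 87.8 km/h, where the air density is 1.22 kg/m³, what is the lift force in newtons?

L = 2080 N

Convert speed: v = 87.8 km/h ÷ 3.6 = 24.39 m/s.
Dynamic pressure q = ½ρv² = ½ × 1.22 × 24.39² = 362.8 Pa.
L = q·S·CL = 362.8 × 7.32 × 0.785 = 2080 N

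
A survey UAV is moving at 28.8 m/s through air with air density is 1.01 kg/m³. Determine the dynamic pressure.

q = 419 Pa

q = ½ρv² = ½ × 1.01 × 28.8² = 419 Pa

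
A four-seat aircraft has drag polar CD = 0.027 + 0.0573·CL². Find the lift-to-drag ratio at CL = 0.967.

L/D = 12

CD = 0.027 + 0.0573 × 0.967² = 0.08058
L/D = CL/CD = 0.967 / 0.08058 = 12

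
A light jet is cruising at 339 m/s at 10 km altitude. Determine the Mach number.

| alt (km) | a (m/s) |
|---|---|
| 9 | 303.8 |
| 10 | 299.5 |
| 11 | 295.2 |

At 10 km, from the table: a = 299.5 m/s.
M = v/a = 339 / 299.5 = 1.13

M = 1.13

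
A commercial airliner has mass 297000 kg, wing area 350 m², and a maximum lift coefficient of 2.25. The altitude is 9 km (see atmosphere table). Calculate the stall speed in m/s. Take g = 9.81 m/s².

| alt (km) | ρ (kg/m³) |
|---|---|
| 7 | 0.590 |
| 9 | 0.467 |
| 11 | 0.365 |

V_stall = 126 m/s

At 9 km, from the table: ρ = 0.467 kg/m³.
Weight W = mg = 297000 × 9.81 = 2.914×10^6 N.
V_stall = √(2W/(ρ·S·CL,max)) = √(2 × 2.914×10^6 / (0.467 × 350 × 2.25))
V_stall = √15840 = 126 m/s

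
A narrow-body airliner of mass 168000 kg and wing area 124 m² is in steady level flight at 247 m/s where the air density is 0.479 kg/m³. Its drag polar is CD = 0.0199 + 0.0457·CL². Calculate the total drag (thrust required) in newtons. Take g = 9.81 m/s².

Level flight ⇒ L = W = m·g = 168000 × 9.81 = 1.6481×10^6 N.
q = ½ρv² = ½ × 0.479 × 247² = 14610 Pa.
CL = 2W/(ρv²S) = 2×1.6481×10^6/(0.479×247²×124) = 0.9096.
CD = 0.0199 + 0.0457 × 0.9096² = 0.05771.
D = q·S·CD = 14610 × 124 × 0.05771 = 1.046×10^5 N

D = 1.05×10^5 N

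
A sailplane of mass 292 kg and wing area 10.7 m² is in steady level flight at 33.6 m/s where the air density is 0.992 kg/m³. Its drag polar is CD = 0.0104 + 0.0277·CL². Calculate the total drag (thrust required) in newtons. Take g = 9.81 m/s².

D = 100 N

Weight W = mg = 292 × 9.81 = 2864.5 N; in level flight L = W.
Dynamic pressure q = 0.5 × 0.992 × 33.6² = 560 Pa.
Required CL = L/(qS) = 2864.5/(560·10.7) = 0.4781.
CD = 0.0104 + 0.0277 × 0.4781² = 0.01673.
D = q·S·CD = 560 × 10.7 × 0.01673 = 100.2 N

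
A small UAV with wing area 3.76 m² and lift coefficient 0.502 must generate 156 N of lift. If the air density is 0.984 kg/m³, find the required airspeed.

v = 13 m/s

L = ½ρv²S·CL ⇒ v = √(2L/(ρ·S·CL))
v = √(2 × 156 / (0.984 × 3.76 × 0.502)) = √168 = 13 m/s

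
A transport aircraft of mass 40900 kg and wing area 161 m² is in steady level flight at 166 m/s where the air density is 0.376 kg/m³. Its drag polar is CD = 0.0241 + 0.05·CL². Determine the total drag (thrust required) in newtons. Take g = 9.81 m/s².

D = 29800 N

Weight W = mg = 40900 × 9.81 = 4.0123×10^5 N; in level flight L = W.
q = ½ρv² = ½ × 0.376 × 166² = 5181 Pa.
CL = W/(q·S) = 4.0123×10^5 / (5181 × 161) = 0.4811.
CD = 0.0241 + 0.05 × 0.4811² = 0.03567.
D = q·S·CD = 5181 × 161 × 0.03567 = 29750 N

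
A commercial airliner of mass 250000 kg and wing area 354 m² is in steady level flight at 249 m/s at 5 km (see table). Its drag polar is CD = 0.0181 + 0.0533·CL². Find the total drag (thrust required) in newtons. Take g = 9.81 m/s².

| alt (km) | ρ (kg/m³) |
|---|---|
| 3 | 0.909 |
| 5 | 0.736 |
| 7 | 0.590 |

D = 1.86×10^5 N

At 5 km, from the table: ρ = 0.736 kg/m³.
Level flight ⇒ L = W = m·g = 250000 × 9.81 = 2.4525×10^6 N.
q = ½ρv² = ½ × 0.736 × 249² = 22820 Pa.
CL = W/(q·S) = 2.4525×10^6 / (22820 × 354) = 0.3036.
CD = 0.0181 + 0.0533 × 0.3036² = 0.02301.
D = q·S·CD = 22820 × 354 × 0.02301 = 1.859×10^5 N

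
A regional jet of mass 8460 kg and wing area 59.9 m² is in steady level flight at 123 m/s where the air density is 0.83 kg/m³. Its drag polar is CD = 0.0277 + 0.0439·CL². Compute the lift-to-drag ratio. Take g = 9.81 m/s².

Level flight ⇒ L = W = m·g = 8460 × 9.81 = 82993 N.
q = ½ρv² = ½ × 0.83 × 123² = 6279 Pa.
Required CL = L/(qS) = 82993/(6279·59.9) = 0.2207.
CD = 0.0277 + 0.0439 × 0.2207² = 0.02984.
L/D = CL/CD = 0.2207 / 0.02984 = 7.4

L/D = 7.4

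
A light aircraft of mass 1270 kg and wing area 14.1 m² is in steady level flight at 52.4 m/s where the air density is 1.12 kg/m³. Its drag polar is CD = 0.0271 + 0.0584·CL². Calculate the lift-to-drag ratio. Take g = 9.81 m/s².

Level flight ⇒ L = W = m·g = 1270 × 9.81 = 12459 N.
q = ½ρv² = ½ × 1.12 × 52.4² = 1538 Pa.
CL = W/(q·S) = 12459 / (1538 × 14.1) = 0.5746.
CD = 0.0271 + 0.0584 × 0.5746² = 0.04638.
L/D = CL/CD = 0.5746 / 0.04638 = 12.4

L/D = 12.4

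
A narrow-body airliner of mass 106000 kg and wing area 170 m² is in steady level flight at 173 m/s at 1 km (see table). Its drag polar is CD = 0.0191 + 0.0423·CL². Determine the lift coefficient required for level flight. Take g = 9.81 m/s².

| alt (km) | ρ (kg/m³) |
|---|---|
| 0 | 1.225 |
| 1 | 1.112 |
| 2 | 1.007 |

CL = 0.368

At 1 km, from the table: ρ = 1.112 kg/m³.
Level flight ⇒ L = W = m·g = 106000 × 9.81 = 1.0399×10^6 N.
Dynamic pressure q = 0.5 × 1.112 × 173² = 16640 Pa.
CL = 2W/(ρv²S) = 2×1.0399×10^6/(1.112×173²×170) = 0.3676.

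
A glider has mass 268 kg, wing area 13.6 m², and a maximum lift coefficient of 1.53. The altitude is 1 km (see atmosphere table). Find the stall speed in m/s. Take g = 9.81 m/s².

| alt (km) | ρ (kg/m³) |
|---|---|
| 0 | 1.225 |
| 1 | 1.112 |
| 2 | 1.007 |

At 1 km, from the table: ρ = 1.112 kg/m³.
Stall occurs when L = W at CL,max. W = mg = 268 × 9.81 = 2629 N.
V_stall = √(2W/(ρ·S·CL,max)) = √(2 × 2629 / (1.112 × 13.6 × 1.53))
V_stall = √227.2 = 15.1 m/s

V_stall = 15.1 m/s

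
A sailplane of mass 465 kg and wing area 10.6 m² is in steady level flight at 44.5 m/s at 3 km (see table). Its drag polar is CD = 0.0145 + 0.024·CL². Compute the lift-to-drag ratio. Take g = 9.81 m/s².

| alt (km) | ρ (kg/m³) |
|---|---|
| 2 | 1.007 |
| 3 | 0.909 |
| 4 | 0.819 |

At 3 km, from the table: ρ = 0.909 kg/m³.
In steady level flight, lift balances weight: W = mg = 465 × 9.81 = 4561.7 N.
q = ½ρv² = ½ × 0.909 × 44.5² = 900 Pa.
Required CL = L/(qS) = 4561.7/(900·10.6) = 0.4781.
CD = 0.0145 + 0.024 × 0.4781² = 0.01999.
L/D = CL/CD = 0.4781 / 0.01999 = 23.9

L/D = 23.9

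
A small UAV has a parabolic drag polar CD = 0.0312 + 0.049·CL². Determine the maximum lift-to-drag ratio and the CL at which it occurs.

For CD = CD0 + K·CL², (L/D)max occurs at CL* = √(CD0/K) and equals 1/(2√(K·CD0)).
(L/D)max = 1/(2√(0.049 × 0.0312)) = 1/(2 × 0.0391) = 12.8
CL* = √(0.0312/0.049) = 0.798

(L/D)max = 12.8, at CL = 0.798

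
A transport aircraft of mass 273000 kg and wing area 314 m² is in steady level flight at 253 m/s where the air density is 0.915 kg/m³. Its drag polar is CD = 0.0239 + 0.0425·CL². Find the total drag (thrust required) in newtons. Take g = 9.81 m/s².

Weight W = mg = 273000 × 9.81 = 2.6781×10^6 N; in level flight L = W.
q = ½ρv² = ½ × 0.915 × 253² = 29280 Pa.
CL = 2W/(ρv²S) = 2×2.6781×10^6/(0.915×253²×314) = 0.2913.
CD = 0.0239 + 0.0425 × 0.2913² = 0.02751.
D = q·S·CD = 29280 × 314 × 0.02751 = 2.529×10^5 N

D = 2.53×10^5 N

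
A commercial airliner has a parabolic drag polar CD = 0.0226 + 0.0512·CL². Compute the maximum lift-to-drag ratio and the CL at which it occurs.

For CD = CD0 + K·CL², (L/D)max occurs at CL* = √(CD0/K) and equals 1/(2√(K·CD0)).
(L/D)max = 1/(2√(0.0512 × 0.0226)) = 1/(2 × 0.03402) = 14.7
CL* = √(0.0226/0.0512) = 0.664

(L/D)max = 14.7, at CL = 0.664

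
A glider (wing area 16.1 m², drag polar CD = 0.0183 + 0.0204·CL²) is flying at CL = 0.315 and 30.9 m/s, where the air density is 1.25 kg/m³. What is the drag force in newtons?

D = 195 N

CD = 0.0183 + 0.0204 × 0.315² = 0.02032
D = ½ρv²S·CD = ½ × 1.25 × 30.9² × 16.1 × 0.02032 = 195 N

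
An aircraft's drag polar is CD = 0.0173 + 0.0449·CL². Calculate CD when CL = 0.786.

CD = 0.045

CD = 0.0173 + 0.0449 × 0.786² = 0.0173 + 0.02774 = 0.045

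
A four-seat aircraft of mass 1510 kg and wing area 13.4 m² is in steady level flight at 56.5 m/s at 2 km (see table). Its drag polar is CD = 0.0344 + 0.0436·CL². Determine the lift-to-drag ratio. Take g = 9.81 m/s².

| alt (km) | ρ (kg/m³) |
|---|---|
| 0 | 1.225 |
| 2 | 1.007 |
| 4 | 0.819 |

L/D = 12.5

At 2 km, from the table: ρ = 1.007 kg/m³.
Weight W = mg = 1510 × 9.81 = 14813 N; in level flight L = W.
Dynamic pressure q = 0.5 × 1.007 × 56.5² = 1607 Pa.
Required CL = L/(qS) = 14813/(1607·13.4) = 0.6878.
CD = 0.0344 + 0.0436 × 0.6878² = 0.05502.
L/D = CL/CD = 0.6878 / 0.05502 = 12.5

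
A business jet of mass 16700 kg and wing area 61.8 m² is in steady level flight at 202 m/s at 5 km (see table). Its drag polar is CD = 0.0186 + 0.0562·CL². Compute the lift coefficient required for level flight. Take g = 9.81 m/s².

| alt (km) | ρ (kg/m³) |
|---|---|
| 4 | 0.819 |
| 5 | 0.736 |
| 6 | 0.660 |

CL = 0.177

At 5 km, from the table: ρ = 0.736 kg/m³.
In steady level flight, lift balances weight: W = mg = 16700 × 9.81 = 1.6383×10^5 N.
Dynamic pressure q = 0.5 × 0.736 × 202² = 15020 Pa.
CL = 2W/(ρv²S) = 2×1.6383×10^5/(0.736×202²×61.8) = 0.1765.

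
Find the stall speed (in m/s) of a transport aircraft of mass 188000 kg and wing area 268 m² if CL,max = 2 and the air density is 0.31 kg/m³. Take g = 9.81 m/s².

V_stall = 149 m/s

At stall, lift equals weight: L = W = m·g = 188000 × 9.81 = 1.844×10^6 N.
From L = ½ρV²S·CL,max = W: V_stall = √(2W/(ρSCL,max)) = √(2·1.844×10^6/(0.31·268·2))
V_stall = √22200 = 149 m/s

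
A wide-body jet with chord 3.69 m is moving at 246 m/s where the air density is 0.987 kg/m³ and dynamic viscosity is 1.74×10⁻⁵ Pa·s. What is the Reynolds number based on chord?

Re = ρ·v·c/μ = 0.987 × 246 × 3.69 / (1.74×10⁻⁵) = 5.15×10^7

Re = 5.15×10^7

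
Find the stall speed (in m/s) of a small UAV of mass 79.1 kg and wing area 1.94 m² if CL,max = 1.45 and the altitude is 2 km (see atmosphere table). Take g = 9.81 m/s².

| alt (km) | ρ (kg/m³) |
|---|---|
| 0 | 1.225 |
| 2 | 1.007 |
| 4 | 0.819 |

At 2 km, from the table: ρ = 1.007 kg/m³.
At stall, lift equals weight: L = W = m·g = 79.1 × 9.81 = 776 N.
V_stall = √(2W/(ρ·S·CL,max)) = √(2 × 776 / (1.007 × 1.94 × 1.45))
V_stall = √547.9 = 23.4 m/s

V_stall = 23.4 m/s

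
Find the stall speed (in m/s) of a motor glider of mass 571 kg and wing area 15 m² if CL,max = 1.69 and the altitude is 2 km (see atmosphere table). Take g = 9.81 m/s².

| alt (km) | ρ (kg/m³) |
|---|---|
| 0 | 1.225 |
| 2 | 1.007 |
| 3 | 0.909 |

V_stall = 20.9 m/s

At 2 km, from the table: ρ = 1.007 kg/m³.
Stall occurs when L = W at CL,max. W = mg = 571 × 9.81 = 5602 N.
V_stall = √(2W/(ρ·S·CL,max)) = √(2 × 5602 / (1.007 × 15 × 1.69))
V_stall = √438.9 = 20.9 m/s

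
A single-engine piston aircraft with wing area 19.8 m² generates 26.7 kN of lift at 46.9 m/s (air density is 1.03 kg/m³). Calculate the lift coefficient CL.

From L = ½ρv²S·CL, rearranging gives CL = 2L/(ρv²S).
CL = 2 × 26700 / (1.03 × 46.9² × 19.8) = 1.19

CL = 1.19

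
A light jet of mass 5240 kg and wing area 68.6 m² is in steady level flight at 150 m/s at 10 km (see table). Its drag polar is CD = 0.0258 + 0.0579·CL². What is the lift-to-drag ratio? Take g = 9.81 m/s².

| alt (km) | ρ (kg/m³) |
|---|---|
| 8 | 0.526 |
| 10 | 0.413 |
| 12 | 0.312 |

L/D = 5.91

At 10 km, from the table: ρ = 0.413 kg/m³.
Level flight ⇒ L = W = m·g = 5240 × 9.81 = 51404 N.
Dynamic pressure q = 0.5 × 0.413 × 150² = 4646 Pa.
Required CL = L/(qS) = 51404/(4646·68.6) = 0.1613.
CD = 0.0258 + 0.0579 × 0.1613² = 0.02731.
L/D = CL/CD = 0.1613 / 0.02731 = 5.91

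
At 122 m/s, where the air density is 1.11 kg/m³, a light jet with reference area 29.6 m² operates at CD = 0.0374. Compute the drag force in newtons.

D = 9140 N

Dynamic pressure q = ½ρv² = ½ × 1.11 × 122² = 8261 Pa.
D = q·S·CD = 8261 × 29.6 × 0.0374 = 9140 N ≈ 9.14 kN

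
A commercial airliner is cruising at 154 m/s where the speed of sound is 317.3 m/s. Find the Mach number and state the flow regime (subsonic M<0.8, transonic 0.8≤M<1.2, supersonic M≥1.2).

M = v/a = 154 / 317.3 = 0.485
M = 0.485 → subsonic.

M = 0.485 (subsonic)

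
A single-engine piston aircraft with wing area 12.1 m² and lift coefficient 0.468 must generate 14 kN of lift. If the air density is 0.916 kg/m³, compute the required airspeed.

v = 73.5 m/s

L = ½ρv²S·CL ⇒ v = √(2L/(ρ·S·CL))
v = √(2 × 14000 / (0.916 × 12.1 × 0.468)) = √5398 = 73.5 m/s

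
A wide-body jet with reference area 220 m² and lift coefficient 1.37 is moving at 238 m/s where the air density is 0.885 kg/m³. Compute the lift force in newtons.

L = 7.55×10^6 N

L = ½ρv²S·CL = ½ × 0.885 × 238² × 220 × 1.37 = 7.55×10^6 N ≈ 7550 kN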